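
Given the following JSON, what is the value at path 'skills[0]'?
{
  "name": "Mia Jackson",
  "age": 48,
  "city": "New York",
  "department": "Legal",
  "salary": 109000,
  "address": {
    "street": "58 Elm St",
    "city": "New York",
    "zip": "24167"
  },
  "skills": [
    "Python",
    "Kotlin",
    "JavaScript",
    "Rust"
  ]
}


Query: skills[0]
Path: skills -> first element
Value: Python

Python


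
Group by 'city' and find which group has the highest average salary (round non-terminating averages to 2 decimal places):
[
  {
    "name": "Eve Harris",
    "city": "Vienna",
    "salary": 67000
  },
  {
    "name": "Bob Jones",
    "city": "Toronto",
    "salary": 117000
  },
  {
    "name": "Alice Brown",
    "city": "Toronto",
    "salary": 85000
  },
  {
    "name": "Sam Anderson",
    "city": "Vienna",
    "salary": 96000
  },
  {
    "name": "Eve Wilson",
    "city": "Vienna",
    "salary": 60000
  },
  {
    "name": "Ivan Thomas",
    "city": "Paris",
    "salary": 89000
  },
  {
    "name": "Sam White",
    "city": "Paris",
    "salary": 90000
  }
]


Group by: city

Groups:
  Paris: 2 people, avg salary = 179000/2 = $89500
  Toronto: 2 people, avg salary = 202000/2 = $101000
  Vienna: 3 people, avg salary = 223000/3 ≈ $74333.33

Highest average salary: Toronto ($101000)

Toronto ($101000)


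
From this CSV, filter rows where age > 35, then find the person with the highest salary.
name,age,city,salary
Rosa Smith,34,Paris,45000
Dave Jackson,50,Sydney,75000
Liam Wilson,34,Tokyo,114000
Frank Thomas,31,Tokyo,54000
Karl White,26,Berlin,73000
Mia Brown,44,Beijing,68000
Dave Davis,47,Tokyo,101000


Filter: age > 35
Sort by: salary (descending)

Filtered records (3):
  Dave Davis, age 47, salary $101000
  Dave Jackson, age 50, salary $75000
  Mia Brown, age 44, salary $68000

Highest salary: Dave Davis ($101000)

Dave Davis


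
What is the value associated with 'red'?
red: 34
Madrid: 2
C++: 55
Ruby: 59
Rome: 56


Looking up key 'red'
Value: 34

34


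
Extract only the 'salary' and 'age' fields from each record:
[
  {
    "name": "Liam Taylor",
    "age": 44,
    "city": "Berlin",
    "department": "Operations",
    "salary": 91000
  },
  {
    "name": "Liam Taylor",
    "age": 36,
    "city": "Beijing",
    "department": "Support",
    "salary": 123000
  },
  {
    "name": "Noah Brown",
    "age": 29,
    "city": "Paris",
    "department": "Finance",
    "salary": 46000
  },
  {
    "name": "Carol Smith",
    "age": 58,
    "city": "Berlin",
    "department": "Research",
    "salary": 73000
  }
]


Original: 4 records with fields: name, age, city, department, salary
Keep: ['salary', 'age']
Drop: ['name', 'city', 'department']
Result: 4 records, 2 fields each

[
  {
    "salary": 91000,
    "age": 44
  },
  {
    "salary": 123000,
    "age": 36
  },
  {
    "salary": 46000,
    "age": 29
  },
  {
    "salary": 73000,
    "age": 58
  }
]


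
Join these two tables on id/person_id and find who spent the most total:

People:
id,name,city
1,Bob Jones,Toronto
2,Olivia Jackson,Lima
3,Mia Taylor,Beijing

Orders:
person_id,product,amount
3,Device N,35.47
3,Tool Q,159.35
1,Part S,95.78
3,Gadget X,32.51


Join on: people.id = orders.person_id

Joined rows:
  Mia Taylor (Beijing) bought Device N for $35.47
  Mia Taylor (Beijing) bought Tool Q for $159.35
  Bob Jones (Toronto) bought Part S for $95.78
  Mia Taylor (Beijing) bought Gadget X for $32.51

Total per person:
  Mia Taylor: $227.33
  Bob Jones: $95.78

Top spender: Mia Taylor ($227.33)

Mia Taylor ($227.33)


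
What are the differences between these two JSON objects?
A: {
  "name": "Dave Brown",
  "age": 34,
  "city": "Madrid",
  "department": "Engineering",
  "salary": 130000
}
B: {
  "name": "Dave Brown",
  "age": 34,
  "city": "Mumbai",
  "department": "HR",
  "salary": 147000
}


Comparing each field (in key order):
  name: same
  age: same
  city: DIFFERENT
  department: DIFFERENT
  salary: DIFFERENT
Differences:
  city: Madrid -> Mumbai
  department: Engineering -> HR
  salary: 130000 -> 147000

3 field(s) changed

3 changes: city, department, salary


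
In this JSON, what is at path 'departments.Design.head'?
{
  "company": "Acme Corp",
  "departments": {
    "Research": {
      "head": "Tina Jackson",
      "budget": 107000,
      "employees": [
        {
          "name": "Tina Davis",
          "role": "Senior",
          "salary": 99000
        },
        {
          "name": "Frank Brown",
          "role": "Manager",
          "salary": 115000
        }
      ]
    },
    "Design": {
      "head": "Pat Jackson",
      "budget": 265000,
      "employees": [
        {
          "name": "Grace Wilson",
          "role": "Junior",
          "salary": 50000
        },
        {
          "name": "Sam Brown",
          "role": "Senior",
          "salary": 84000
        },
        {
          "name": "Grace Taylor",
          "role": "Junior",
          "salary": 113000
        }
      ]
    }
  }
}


Path: departments.Design.head

Navigate:
  -> departments
  -> Design
  -> head = 'Pat Jackson'

Pat Jackson


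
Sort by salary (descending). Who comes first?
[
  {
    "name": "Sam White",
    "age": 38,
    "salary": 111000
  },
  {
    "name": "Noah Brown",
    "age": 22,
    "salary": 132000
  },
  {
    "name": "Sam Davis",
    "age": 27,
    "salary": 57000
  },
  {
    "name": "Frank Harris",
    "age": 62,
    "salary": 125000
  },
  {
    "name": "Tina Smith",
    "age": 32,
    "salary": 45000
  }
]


Sort by: salary (descending)

Sorted order:
  1. Noah Brown (salary = 132000)
  2. Frank Harris (salary = 125000)
  3. Sam White (salary = 111000)
  4. Sam Davis (salary = 57000)
  5. Tina Smith (salary = 45000)

First: Noah Brown

Noah Brown


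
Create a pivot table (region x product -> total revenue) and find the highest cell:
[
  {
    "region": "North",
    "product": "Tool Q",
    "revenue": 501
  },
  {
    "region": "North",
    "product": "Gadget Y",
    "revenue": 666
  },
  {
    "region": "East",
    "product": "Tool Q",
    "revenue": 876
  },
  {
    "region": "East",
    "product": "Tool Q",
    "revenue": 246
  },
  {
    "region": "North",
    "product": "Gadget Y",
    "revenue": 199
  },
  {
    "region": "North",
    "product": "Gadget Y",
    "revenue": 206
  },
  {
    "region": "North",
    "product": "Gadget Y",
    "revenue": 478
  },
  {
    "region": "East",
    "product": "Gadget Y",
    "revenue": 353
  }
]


Pivot: region (rows) x product (columns) -> total revenue

     Gadget Y      Tool Q      
East           353          1122  
North         1549           501  

Highest: North / Gadget Y = $1549

North / Gadget Y = $1549


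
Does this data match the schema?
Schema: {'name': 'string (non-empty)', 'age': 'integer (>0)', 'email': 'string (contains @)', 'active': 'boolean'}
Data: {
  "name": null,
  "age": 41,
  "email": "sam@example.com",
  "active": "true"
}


Validating each field against schema:
  name: FAIL (null is not a string)
  age: OK (positive integer)
  email: OK (string with @)
  active: FAIL ("true" is not a boolean)

Result: INVALID (2 errors: name, active)

INVALID (2 errors: name, active)


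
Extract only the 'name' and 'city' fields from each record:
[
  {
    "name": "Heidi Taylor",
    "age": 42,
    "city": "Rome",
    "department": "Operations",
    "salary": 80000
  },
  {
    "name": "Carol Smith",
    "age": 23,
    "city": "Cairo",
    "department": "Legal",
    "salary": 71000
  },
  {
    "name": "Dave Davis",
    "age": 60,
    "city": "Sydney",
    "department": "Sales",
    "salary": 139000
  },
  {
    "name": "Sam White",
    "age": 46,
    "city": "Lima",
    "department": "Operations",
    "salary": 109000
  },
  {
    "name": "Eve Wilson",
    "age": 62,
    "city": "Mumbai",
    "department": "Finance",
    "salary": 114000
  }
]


Original: 5 records with fields: name, age, city, department, salary
Keep: ['name', 'city']
Drop: ['age', 'department', 'salary']
Result: 5 records, 2 fields each

[
  {
    "name": "Heidi Taylor",
    "city": "Rome"
  },
  {
    "name": "Carol Smith",
    "city": "Cairo"
  },
  {
    "name": "Dave Davis",
    "city": "Sydney"
  },
  {
    "name": "Sam White",
    "city": "Lima"
  },
  {
    "name": "Eve Wilson",
    "city": "Mumbai"
  }
]


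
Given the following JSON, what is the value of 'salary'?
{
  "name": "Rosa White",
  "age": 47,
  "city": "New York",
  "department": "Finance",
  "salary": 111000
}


Looking up field 'salary'
Value: 111000

111000


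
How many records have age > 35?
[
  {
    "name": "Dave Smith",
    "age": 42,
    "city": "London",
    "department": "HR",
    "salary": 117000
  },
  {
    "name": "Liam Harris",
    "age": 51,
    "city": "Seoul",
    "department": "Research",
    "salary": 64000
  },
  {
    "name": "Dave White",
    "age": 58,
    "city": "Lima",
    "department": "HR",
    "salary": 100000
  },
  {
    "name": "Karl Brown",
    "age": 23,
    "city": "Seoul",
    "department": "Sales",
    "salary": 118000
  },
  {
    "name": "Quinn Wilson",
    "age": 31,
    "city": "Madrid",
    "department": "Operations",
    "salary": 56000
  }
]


Data: 5 records
Condition: age > 35

Checking each record:
  Dave Smith: 42 MATCH
  Liam Harris: 51 MATCH
  Dave White: 58 MATCH
  Karl Brown: 23
  Quinn Wilson: 31

Count: 3

3


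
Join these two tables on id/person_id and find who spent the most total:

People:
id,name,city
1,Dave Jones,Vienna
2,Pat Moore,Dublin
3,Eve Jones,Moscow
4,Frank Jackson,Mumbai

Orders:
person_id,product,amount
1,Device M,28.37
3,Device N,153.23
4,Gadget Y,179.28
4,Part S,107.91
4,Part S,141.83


Join on: people.id = orders.person_id

Joined rows:
  Dave Jones (Vienna) bought Device M for $28.37
  Eve Jones (Moscow) bought Device N for $153.23
  Frank Jackson (Mumbai) bought Gadget Y for $179.28
  Frank Jackson (Mumbai) bought Part S for $107.91
  Frank Jackson (Mumbai) bought Part S for $141.83

Total per person:
  Frank Jackson: $429.02
  Eve Jones: $153.23
  Dave Jones: $28.37

Top spender: Frank Jackson ($429.02)

Frank Jackson ($429.02)


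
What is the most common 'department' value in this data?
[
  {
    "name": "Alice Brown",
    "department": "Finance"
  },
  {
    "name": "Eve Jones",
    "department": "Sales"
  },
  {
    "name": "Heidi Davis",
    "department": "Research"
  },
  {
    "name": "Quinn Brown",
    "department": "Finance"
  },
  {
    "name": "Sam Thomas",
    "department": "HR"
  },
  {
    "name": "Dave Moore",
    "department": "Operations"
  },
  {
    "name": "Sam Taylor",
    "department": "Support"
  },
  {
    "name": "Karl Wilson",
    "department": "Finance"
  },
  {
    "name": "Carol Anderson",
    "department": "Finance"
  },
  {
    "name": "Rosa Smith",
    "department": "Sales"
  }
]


Counting 'department' values across 10 records:

  Finance: 4 ####
  Sales: 2 ##
  Research: 1 #
  HR: 1 #
  Operations: 1 #
  Support: 1 #

Most common: Finance (4 times)

Finance (4 times)


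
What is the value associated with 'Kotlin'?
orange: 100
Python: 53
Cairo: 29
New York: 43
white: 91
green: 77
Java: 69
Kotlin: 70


Looking up key 'Kotlin'
Value: 70

70


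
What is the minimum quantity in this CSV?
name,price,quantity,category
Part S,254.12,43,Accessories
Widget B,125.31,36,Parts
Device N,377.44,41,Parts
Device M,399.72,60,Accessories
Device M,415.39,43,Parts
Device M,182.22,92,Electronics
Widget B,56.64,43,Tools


Computing minimum quantity:
Values: [43, 36, 41, 60, 43, 92, 43]
Min = 36

36


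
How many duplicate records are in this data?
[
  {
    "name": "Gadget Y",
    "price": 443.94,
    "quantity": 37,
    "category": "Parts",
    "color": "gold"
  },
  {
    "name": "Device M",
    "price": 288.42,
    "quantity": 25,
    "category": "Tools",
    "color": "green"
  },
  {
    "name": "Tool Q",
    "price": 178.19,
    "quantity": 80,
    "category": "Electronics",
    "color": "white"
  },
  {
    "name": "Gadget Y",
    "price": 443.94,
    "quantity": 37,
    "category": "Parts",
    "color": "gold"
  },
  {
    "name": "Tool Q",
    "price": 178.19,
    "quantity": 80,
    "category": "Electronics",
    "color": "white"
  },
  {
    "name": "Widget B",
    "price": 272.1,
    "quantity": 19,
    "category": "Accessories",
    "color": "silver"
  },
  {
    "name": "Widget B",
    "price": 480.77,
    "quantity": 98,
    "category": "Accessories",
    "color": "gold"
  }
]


Checking 7 records for duplicates:

  Row 1: Gadget Y ($443.94, qty 37)
  Row 2: Device M ($288.42, qty 25)
  Row 3: Tool Q ($178.19, qty 80)
  Row 4: Gadget Y ($443.94, qty 37) <-- DUPLICATE
  Row 5: Tool Q ($178.19, qty 80) <-- DUPLICATE
  Row 6: Widget B ($272.1, qty 19)
  Row 7: Widget B ($480.77, qty 98)

Duplicates found: 2
Unique records: 5

2 duplicates, 5 unique


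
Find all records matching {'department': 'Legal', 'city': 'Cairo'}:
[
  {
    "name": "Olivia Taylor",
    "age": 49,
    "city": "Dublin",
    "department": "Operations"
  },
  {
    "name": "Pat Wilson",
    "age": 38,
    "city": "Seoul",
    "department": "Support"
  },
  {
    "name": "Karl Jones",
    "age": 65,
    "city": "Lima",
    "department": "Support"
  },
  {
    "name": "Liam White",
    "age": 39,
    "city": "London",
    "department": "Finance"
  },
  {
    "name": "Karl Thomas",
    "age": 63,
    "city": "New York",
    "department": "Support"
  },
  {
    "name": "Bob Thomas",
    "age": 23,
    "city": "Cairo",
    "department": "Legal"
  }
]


Search criteria: {'department': 'Legal', 'city': 'Cairo'}

Checking 6 records:
  Olivia Taylor: {department: Operations, city: Dublin}
  Pat Wilson: {department: Support, city: Seoul}
  Karl Jones: {department: Support, city: Lima}
  Liam White: {department: Finance, city: London}
  Karl Thomas: {department: Support, city: New York}
  Bob Thomas: {department: Legal, city: Cairo} <-- MATCH

Matches: ["Bob Thomas"]

["Bob Thomas"]


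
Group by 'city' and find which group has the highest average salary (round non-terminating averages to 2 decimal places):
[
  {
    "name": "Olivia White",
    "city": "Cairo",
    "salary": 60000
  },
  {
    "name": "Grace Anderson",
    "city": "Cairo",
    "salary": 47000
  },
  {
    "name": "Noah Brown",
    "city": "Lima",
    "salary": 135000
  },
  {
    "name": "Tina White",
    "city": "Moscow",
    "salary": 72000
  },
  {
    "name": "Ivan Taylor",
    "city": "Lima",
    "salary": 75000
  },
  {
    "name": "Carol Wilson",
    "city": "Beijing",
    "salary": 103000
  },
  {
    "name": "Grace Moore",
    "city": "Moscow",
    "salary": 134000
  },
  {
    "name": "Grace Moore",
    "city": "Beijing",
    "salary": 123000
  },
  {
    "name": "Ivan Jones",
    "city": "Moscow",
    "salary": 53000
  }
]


Group by: city

Groups:
  Beijing: 2 people, avg salary = 226000/2 = $113000
  Cairo: 2 people, avg salary = 107000/2 = $53500
  Lima: 2 people, avg salary = 210000/2 = $105000
  Moscow: 3 people, avg salary = 259000/3 ≈ $86333.33

Highest average salary: Beijing ($113000)

Beijing ($113000)


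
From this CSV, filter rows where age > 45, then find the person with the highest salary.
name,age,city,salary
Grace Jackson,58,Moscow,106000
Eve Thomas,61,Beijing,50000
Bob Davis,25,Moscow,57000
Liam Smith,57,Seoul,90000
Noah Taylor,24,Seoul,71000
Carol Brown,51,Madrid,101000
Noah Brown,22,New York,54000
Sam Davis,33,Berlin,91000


Filter: age > 45
Sort by: salary (descending)

Filtered records (4):
  Grace Jackson, age 58, salary $106000
  Carol Brown, age 51, salary $101000
  Liam Smith, age 57, salary $90000
  Eve Thomas, age 61, salary $50000

Highest salary: Grace Jackson ($106000)

Grace Jackson


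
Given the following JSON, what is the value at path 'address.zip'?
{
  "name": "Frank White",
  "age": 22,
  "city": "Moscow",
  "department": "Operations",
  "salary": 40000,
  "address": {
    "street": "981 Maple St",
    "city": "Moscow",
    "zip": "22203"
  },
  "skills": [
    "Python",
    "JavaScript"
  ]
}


Query: address.zip
Path: address -> zip
Value: 22203

22203


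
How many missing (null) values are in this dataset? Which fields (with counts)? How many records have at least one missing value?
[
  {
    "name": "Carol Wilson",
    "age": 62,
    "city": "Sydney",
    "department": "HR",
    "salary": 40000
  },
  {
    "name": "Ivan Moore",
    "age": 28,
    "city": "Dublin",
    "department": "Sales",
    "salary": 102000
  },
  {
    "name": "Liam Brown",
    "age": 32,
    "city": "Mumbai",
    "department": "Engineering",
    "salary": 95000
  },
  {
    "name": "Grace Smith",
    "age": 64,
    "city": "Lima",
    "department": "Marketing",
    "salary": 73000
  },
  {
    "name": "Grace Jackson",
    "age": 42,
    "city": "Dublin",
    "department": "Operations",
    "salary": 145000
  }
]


Checking for missing (null) values in 5 records:

  Carol Wilson: complete
  Ivan Moore: complete
  Liam Brown: complete
  Grace Smith: complete
  Grace Jackson: complete

Per field:
  name: 0 missing
  age: 0 missing
  city: 0 missing
  department: 0 missing
  salary: 0 missing

Total missing values: 0
Records with any missing: 0

0 missing values (none); 0 incomplete records


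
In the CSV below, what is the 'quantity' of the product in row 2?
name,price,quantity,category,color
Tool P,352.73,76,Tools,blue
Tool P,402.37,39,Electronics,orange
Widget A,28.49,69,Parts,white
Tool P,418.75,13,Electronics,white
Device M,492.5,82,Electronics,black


Query: Row 2 ('Tool P'), column 'quantity'
Value: 39

39


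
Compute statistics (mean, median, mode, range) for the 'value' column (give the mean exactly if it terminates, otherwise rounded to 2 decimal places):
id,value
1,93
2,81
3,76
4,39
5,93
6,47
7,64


Data: [93, 81, 76, 39, 93, 47, 64]
Count: 7
Sum: 493
Mean: 493/7 ≈ 70.43 (rounded to 2 decimal places)
Sorted: [39, 47, 64, 76, 81, 93, 93]
Median: 76.0
Mode: 93 (2 times)
Range: 93 - 39 = 54
Min: 39, Max: 93

mean≈70.43, median=76.0, mode=93, range=54


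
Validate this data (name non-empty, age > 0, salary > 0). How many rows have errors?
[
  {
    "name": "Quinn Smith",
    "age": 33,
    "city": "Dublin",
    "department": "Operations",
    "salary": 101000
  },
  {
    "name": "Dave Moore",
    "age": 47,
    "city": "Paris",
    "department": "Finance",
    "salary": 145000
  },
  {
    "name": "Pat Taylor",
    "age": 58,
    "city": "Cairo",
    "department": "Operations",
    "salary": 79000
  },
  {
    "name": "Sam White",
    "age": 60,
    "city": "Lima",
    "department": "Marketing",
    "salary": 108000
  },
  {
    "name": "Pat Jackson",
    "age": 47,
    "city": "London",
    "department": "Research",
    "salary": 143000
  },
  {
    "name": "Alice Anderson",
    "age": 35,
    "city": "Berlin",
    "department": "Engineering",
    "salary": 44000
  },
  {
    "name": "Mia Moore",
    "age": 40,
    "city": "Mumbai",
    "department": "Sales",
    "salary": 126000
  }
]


Validating 7 records:
Rules: name non-empty, age > 0, salary > 0

  Row 1 (Quinn Smith): OK
  Row 2 (Dave Moore): OK
  Row 3 (Pat Taylor): OK
  Row 4 (Sam White): OK
  Row 5 (Pat Jackson): OK
  Row 6 (Alice Anderson): OK
  Row 7 (Mia Moore): OK

Total errors: 0

0 errors


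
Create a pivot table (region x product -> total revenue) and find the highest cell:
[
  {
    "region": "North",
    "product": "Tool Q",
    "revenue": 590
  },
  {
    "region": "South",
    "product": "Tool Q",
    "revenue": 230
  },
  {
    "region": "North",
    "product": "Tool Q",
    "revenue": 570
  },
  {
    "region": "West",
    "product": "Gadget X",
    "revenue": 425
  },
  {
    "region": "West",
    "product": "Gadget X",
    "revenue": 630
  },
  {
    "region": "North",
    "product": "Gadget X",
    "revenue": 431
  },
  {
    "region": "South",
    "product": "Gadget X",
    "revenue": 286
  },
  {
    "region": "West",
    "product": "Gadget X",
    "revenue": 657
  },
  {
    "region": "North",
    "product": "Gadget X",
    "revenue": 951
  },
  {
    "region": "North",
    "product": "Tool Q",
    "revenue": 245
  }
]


Pivot: region (rows) x product (columns) -> total revenue

     Gadget X      Tool Q      
North         1382          1405  
South          286           230  
West          1712             0  

Highest: West / Gadget X = $1712

West / Gadget X = $1712


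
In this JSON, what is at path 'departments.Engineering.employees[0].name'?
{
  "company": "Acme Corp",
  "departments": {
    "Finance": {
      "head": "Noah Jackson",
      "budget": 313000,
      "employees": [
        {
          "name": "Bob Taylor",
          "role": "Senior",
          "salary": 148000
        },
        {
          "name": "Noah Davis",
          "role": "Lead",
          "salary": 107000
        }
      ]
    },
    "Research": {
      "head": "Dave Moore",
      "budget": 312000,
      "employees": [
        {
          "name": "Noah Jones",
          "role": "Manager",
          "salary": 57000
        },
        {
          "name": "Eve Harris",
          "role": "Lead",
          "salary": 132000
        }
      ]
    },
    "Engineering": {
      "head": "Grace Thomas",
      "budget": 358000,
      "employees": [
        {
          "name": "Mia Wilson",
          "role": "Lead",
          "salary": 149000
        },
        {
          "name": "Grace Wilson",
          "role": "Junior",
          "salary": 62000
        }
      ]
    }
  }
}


Path: departments.Engineering.employees[0].name

Navigate:
  -> departments
  -> Engineering
  -> employees[0].name = 'Mia Wilson'

Mia Wilson


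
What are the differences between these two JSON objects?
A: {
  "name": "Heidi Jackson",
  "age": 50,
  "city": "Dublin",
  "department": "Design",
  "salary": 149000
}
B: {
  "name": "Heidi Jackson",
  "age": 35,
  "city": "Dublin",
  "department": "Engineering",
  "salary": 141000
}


Comparing each field (in key order):
  name: same
  age: DIFFERENT
  city: same
  department: DIFFERENT
  salary: DIFFERENT
Differences:
  age: 50 -> 35
  department: Design -> Engineering
  salary: 149000 -> 141000

3 field(s) changed

3 changes: age, department, salary


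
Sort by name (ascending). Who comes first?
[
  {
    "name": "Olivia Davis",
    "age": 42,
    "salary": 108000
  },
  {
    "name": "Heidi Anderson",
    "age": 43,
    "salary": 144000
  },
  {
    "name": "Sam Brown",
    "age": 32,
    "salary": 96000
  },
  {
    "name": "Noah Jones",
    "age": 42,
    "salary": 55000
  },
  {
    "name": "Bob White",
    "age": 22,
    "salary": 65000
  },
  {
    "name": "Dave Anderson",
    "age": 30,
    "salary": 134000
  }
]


Sort by: name (ascending)

Sorted order:
  1. Bob White (name = Bob White)
  2. Dave Anderson (name = Dave Anderson)
  3. Heidi Anderson (name = Heidi Anderson)
  4. Noah Jones (name = Noah Jones)
  5. Olivia Davis (name = Olivia Davis)
  6. Sam Brown (name = Sam Brown)

First: Bob White

Bob White


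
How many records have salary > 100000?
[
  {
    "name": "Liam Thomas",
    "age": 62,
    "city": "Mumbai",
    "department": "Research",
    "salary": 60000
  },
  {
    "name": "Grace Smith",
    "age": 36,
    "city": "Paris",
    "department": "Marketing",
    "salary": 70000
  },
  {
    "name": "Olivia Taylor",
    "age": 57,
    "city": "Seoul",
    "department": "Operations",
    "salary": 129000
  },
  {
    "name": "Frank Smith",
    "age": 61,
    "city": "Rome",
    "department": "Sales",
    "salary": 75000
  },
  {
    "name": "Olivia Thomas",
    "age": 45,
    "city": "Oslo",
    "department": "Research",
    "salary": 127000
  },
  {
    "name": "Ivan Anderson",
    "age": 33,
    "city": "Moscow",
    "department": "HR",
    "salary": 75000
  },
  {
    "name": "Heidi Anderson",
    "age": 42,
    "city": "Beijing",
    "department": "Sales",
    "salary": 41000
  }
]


Data: 7 records
Condition: salary > 100000

Checking each record:
  Liam Thomas: 60000
  Grace Smith: 70000
  Olivia Taylor: 129000 MATCH
  Frank Smith: 75000
  Olivia Thomas: 127000 MATCH
  Ivan Anderson: 75000
  Heidi Anderson: 41000

Count: 2

2


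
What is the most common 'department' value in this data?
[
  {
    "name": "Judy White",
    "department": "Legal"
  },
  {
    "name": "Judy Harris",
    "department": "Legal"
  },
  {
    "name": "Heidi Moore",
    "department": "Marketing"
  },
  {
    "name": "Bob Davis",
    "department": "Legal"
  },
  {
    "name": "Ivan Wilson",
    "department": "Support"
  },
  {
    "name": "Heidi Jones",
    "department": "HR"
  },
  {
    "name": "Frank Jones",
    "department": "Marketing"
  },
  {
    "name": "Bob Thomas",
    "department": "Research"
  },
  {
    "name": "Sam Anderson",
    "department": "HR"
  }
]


Counting 'department' values across 9 records:

  Legal: 3 ###
  Marketing: 2 ##
  HR: 2 ##
  Support: 1 #
  Research: 1 #

Most common: Legal (3 times)

Legal (3 times)


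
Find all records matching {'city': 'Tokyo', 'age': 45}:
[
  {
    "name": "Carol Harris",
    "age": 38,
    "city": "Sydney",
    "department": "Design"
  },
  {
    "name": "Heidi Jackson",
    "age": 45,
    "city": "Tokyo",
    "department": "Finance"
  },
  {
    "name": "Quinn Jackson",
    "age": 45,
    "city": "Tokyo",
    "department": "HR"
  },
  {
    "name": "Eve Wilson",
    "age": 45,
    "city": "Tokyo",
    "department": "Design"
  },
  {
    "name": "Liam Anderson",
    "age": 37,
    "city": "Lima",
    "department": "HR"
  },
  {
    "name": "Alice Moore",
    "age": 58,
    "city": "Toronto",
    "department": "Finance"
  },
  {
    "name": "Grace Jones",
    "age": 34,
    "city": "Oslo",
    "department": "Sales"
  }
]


Search criteria: {'city': 'Tokyo', 'age': 45}

Checking 7 records:
  Carol Harris: {city: Sydney, age: 38}
  Heidi Jackson: {city: Tokyo, age: 45} <-- MATCH
  Quinn Jackson: {city: Tokyo, age: 45} <-- MATCH
  Eve Wilson: {city: Tokyo, age: 45} <-- MATCH
  Liam Anderson: {city: Lima, age: 37}
  Alice Moore: {city: Toronto, age: 58}
  Grace Jones: {city: Oslo, age: 34}

Matches: ["Heidi Jackson", "Quinn Jackson", "Eve Wilson"]

["Heidi Jackson", "Quinn Jackson", "Eve Wilson"]


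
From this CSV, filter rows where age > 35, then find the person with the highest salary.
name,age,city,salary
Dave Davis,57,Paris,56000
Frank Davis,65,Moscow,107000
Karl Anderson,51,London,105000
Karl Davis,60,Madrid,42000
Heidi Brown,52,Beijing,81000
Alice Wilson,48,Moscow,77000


Filter: age > 35
Sort by: salary (descending)

Filtered records (6):
  Frank Davis, age 65, salary $107000
  Karl Anderson, age 51, salary $105000
  Heidi Brown, age 52, salary $81000
  Alice Wilson, age 48, salary $77000
  Dave Davis, age 57, salary $56000
  Karl Davis, age 60, salary $42000

Highest salary: Frank Davis ($107000)

Frank Davis


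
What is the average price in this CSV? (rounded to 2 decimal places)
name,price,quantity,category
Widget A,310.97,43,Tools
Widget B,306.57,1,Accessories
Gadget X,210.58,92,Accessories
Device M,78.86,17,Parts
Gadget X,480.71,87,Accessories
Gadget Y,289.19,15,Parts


Computing average price:
Values: [310.97, 306.57, 210.58, 78.86, 480.71, 289.19]
Sum = 1676.88
Count = 6
Average = 1676.88/6 = 279.48

279.48


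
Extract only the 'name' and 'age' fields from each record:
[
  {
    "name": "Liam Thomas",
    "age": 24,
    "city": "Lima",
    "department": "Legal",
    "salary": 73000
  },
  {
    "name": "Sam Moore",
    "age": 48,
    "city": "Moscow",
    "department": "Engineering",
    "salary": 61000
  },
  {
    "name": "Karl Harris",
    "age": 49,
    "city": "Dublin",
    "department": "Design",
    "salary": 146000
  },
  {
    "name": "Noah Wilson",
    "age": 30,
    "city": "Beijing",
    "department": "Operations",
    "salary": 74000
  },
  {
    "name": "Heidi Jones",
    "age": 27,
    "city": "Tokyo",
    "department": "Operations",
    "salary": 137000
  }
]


Original: 5 records with fields: name, age, city, department, salary
Keep: ['name', 'age']
Drop: ['city', 'department', 'salary']
Result: 5 records, 2 fields each

[
  {
    "name": "Liam Thomas",
    "age": 24
  },
  {
    "name": "Sam Moore",
    "age": 48
  },
  {
    "name": "Karl Harris",
    "age": 49
  },
  {
    "name": "Noah Wilson",
    "age": 30
  },
  {
    "name": "Heidi Jones",
    "age": 27
  }
]


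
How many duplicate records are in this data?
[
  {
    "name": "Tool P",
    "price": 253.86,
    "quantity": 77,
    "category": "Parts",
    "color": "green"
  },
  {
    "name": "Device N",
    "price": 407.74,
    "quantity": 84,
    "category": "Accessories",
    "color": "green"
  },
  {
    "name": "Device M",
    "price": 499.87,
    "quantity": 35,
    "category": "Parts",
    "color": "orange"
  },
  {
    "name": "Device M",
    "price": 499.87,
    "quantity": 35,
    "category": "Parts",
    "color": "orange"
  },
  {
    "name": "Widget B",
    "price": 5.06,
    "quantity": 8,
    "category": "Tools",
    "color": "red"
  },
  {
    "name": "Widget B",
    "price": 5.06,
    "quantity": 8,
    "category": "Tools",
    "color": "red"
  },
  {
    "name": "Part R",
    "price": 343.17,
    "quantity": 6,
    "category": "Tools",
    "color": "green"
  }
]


Checking 7 records for duplicates:

  Row 1: Tool P ($253.86, qty 77)
  Row 2: Device N ($407.74, qty 84)
  Row 3: Device M ($499.87, qty 35)
  Row 4: Device M ($499.87, qty 35) <-- DUPLICATE
  Row 5: Widget B ($5.06, qty 8)
  Row 6: Widget B ($5.06, qty 8) <-- DUPLICATE
  Row 7: Part R ($343.17, qty 6)

Duplicates found: 2
Unique records: 5

2 duplicates, 5 unique


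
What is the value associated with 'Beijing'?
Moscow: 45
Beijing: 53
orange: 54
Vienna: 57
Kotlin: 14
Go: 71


Looking up key 'Beijing'
Value: 53

53


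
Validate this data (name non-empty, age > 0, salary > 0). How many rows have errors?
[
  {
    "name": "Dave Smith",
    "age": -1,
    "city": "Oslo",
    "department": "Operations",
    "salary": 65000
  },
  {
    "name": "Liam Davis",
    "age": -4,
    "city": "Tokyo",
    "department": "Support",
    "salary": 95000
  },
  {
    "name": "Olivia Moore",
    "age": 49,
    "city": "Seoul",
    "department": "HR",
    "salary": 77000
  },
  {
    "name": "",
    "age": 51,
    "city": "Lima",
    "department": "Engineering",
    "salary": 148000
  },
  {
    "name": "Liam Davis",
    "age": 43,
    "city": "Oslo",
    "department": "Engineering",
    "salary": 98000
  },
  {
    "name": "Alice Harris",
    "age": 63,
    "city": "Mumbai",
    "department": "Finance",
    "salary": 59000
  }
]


Validating 6 records:
Rules: name non-empty, age > 0, salary > 0

  Row 1 (Dave Smith): negative age: -1
  Row 2 (Liam Davis): negative age: -4
  Row 3 (Olivia Moore): OK
  Row 4 (???): empty name
  Row 5 (Liam Davis): OK
  Row 6 (Alice Harris): OK

Total errors: 3

3 errors


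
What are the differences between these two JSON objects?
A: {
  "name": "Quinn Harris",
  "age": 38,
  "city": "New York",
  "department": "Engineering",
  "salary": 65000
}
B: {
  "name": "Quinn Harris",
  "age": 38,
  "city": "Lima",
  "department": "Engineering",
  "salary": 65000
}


Comparing each field (in key order):
  name: same
  age: same
  city: DIFFERENT
  department: same
  salary: same
Differences:
  city: New York -> Lima

1 field(s) changed

1 change: city


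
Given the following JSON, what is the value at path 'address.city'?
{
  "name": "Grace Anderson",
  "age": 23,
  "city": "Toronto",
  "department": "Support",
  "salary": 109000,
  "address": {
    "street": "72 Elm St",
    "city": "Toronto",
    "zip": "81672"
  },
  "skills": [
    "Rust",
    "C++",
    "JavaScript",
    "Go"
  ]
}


Query: address.city
Path: address -> city
Value: Toronto

Toronto


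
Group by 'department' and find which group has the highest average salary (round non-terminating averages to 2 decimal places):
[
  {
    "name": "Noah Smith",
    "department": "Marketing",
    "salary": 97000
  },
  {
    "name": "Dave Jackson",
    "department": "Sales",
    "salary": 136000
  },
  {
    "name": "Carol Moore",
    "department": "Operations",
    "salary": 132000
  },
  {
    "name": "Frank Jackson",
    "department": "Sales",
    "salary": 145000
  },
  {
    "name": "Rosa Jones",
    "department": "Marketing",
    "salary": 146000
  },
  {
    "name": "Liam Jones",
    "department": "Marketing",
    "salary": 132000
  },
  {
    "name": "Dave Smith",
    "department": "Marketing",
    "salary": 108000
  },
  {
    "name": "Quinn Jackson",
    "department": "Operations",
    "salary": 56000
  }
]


Group by: department

Groups:
  Marketing: 4 people, avg salary = 483000/4 = $120750
  Operations: 2 people, avg salary = 188000/2 = $94000
  Sales: 2 people, avg salary = 281000/2 = $140500

Highest average salary: Sales ($140500)

Sales ($140500)


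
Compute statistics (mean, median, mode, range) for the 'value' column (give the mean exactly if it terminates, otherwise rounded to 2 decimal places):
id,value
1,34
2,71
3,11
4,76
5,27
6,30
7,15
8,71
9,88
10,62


Data: [34, 71, 11, 76, 27, 30, 15, 71, 88, 62]
Count: 10
Sum: 485
Mean: 485/10 = 48.5
Sorted: [11, 15, 27, 30, 34, 62, 71, 71, 76, 88]
Median: 48.0
Mode: 71 (2 times)
Range: 88 - 11 = 77
Min: 11, Max: 88

mean=48.5, median=48.0, mode=71, range=77


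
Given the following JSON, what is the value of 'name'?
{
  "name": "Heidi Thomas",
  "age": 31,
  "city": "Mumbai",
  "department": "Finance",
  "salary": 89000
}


Looking up field 'name'
Value: Heidi Thomas

Heidi Thomas


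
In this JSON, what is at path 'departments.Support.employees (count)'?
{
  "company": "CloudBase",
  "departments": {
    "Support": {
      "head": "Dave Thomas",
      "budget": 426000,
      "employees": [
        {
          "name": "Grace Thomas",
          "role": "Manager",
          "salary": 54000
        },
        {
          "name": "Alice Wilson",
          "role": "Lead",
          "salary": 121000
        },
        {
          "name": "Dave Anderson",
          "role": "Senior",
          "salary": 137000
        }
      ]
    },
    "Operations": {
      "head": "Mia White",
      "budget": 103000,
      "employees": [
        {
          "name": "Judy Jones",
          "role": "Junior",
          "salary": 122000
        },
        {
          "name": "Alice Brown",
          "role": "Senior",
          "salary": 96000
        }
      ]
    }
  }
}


Path: departments.Support.employees (count)

Navigate:
  -> departments
  -> Support
  -> employees (array, length 3)

3


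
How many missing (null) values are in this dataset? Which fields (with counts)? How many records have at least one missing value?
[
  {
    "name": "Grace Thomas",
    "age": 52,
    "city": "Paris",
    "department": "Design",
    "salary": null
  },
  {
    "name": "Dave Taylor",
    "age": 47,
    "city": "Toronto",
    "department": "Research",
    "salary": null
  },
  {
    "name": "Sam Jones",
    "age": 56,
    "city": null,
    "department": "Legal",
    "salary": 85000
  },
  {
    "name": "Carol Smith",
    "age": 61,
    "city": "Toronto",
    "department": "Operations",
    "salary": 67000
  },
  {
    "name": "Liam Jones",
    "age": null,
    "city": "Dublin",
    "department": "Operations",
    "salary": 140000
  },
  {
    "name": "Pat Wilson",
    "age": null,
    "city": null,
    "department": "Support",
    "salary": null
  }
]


Checking for missing (null) values in 6 records:

  Grace Thomas: salary
  Dave Taylor: salary
  Sam Jones: city
  Carol Smith: complete
  Liam Jones: age
  Pat Wilson: age, city, salary

Per field:
  name: 0 missing
  age: 2 missing
  city: 2 missing
  department: 0 missing
  salary: 3 missing

Total missing values: 7
Records with any missing: 5

7 missing values (age: 2, city: 2, salary: 3); 5 incomplete records


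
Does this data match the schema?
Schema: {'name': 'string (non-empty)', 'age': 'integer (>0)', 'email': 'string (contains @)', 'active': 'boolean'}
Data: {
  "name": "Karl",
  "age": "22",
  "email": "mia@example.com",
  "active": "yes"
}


Validating each field against schema:
  name: OK (non-empty string)
  age: FAIL ("22" is not an integer)
  email: OK (string with @)
  active: FAIL ("yes" is not a boolean)

Result: INVALID (2 errors: age, active)

INVALID (2 errors: age, active)


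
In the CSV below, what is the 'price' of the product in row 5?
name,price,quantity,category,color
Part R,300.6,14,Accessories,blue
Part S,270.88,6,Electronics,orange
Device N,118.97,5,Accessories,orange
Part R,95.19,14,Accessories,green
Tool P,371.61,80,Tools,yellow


Query: Row 5 ('Tool P'), column 'price'
Value: 371.61

371.61


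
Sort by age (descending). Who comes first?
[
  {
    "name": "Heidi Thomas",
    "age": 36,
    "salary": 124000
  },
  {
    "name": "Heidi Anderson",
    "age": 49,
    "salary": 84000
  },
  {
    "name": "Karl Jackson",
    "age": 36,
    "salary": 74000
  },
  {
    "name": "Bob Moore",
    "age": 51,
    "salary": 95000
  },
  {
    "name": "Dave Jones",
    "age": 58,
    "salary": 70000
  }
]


Sort by: age (descending)

Sorted order:
  1. Dave Jones (age = 58)
  2. Bob Moore (age = 51)
  3. Heidi Anderson (age = 49)
  4. Heidi Thomas (age = 36)
  5. Karl Jackson (age = 36)

First: Dave Jones

Dave Jones


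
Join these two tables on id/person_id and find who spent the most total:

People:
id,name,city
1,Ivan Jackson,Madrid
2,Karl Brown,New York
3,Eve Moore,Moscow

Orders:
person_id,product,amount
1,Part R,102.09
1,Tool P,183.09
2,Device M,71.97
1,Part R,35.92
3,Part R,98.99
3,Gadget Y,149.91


Join on: people.id = orders.person_id

Joined rows:
  Ivan Jackson (Madrid) bought Part R for $102.09
  Ivan Jackson (Madrid) bought Tool P for $183.09
  Karl Brown (New York) bought Device M for $71.97
  Ivan Jackson (Madrid) bought Part R for $35.92
  Eve Moore (Moscow) bought Part R for $98.99
  Eve Moore (Moscow) bought Gadget Y for $149.91

Total per person:
  Ivan Jackson: $321.10
  Eve Moore: $248.90
  Karl Brown: $71.97

Top spender: Ivan Jackson ($321.10)

Ivan Jackson ($321.10)


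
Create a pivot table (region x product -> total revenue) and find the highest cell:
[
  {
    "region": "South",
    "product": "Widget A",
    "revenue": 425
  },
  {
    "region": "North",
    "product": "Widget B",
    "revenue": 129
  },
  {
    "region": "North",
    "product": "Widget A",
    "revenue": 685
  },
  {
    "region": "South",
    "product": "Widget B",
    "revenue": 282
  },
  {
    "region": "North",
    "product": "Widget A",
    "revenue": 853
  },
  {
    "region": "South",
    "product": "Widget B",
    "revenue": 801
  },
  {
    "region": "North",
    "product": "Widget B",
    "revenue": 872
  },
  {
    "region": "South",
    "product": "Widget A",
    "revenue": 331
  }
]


Pivot: region (rows) x product (columns) -> total revenue

     Widget A      Widget B    
North         1538          1001  
South          756          1083  

Highest: North / Widget A = $1538

North / Widget A = $1538


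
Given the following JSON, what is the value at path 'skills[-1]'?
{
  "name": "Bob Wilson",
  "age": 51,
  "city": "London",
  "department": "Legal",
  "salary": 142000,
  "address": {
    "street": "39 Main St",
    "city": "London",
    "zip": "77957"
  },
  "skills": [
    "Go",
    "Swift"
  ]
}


Query: skills[-1]
Path: skills -> last element
Value: Swift

Swift


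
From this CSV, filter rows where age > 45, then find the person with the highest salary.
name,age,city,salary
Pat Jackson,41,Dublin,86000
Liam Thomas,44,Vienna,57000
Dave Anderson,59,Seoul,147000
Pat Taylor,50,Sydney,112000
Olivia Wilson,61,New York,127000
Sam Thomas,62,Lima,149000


Filter: age > 45
Sort by: salary (descending)

Filtered records (4):
  Sam Thomas, age 62, salary $149000
  Dave Anderson, age 59, salary $147000
  Olivia Wilson, age 61, salary $127000
  Pat Taylor, age 50, salary $112000

Highest salary: Sam Thomas ($149000)

Sam Thomas


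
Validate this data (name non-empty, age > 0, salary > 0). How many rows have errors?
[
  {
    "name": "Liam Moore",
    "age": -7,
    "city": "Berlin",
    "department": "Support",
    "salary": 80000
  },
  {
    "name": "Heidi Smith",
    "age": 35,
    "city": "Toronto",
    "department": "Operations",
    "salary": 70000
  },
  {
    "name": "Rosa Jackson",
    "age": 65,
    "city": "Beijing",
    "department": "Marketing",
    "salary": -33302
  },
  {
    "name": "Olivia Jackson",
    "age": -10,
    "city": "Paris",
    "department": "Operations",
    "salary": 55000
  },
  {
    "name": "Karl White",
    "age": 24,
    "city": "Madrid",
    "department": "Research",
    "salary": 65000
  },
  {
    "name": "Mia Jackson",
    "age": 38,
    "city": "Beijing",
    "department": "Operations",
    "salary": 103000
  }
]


Validating 6 records:
Rules: name non-empty, age > 0, salary > 0

  Row 1 (Liam Moore): negative age: -7
  Row 2 (Heidi Smith): OK
  Row 3 (Rosa Jackson): negative salary: -33302
  Row 4 (Olivia Jackson): negative age: -10
  Row 5 (Karl White): OK
  Row 6 (Mia Jackson): OK

Total errors: 3

3 errors
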